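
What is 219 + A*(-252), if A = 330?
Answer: -82941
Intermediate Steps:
219 + A*(-252) = 219 + 330*(-252) = 219 - 83160 = -82941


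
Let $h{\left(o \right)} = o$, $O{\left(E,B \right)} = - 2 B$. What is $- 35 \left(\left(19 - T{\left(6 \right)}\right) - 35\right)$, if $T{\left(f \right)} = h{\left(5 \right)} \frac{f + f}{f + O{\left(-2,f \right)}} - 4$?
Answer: $70$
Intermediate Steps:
$T{\left(f \right)} = -14$ ($T{\left(f \right)} = 5 \frac{f + f}{f - 2 f} - 4 = 5 \frac{2 f}{\left(-1\right) f} - 4 = 5 \cdot 2 f \left(- \frac{1}{f}\right) - 4 = 5 \left(-2\right) - 4 = -10 - 4 = -14$)
$- 35 \left(\left(19 - T{\left(6 \right)}\right) - 35\right) = - 35 \left(\left(19 - -14\right) - 35\right) = - 35 \left(\left(19 + 14\right) - 35\right) = - 35 \left(33 - 35\right) = \left(-35\right) \left(-2\right) = 70$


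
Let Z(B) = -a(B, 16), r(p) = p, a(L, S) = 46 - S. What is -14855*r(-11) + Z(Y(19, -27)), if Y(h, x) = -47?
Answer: 163375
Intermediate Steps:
Z(B) = -30 (Z(B) = -(46 - 1*16) = -(46 - 16) = -1*30 = -30)
-14855*r(-11) + Z(Y(19, -27)) = -14855*(-11) - 30 = 163405 - 30 = 163375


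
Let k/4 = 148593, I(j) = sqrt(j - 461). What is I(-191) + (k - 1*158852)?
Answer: 435520 + 2*I*sqrt(163) ≈ 4.3552e+5 + 25.534*I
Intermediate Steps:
I(j) = sqrt(-461 + j)
k = 594372 (k = 4*148593 = 594372)
I(-191) + (k - 1*158852) = sqrt(-461 - 191) + (594372 - 1*158852) = sqrt(-652) + (594372 - 158852) = 2*I*sqrt(163) + 435520 = 435520 + 2*I*sqrt(163)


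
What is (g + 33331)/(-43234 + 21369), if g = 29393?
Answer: -62724/21865 ≈ -2.8687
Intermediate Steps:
(g + 33331)/(-43234 + 21369) = (29393 + 33331)/(-43234 + 21369) = 62724/(-21865) = 62724*(-1/21865) = -62724/21865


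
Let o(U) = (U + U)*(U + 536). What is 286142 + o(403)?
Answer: 1042976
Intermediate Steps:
o(U) = 2*U*(536 + U) (o(U) = (2*U)*(536 + U) = 2*U*(536 + U))
286142 + o(403) = 286142 + 2*403*(536 + 403) = 286142 + 2*403*939 = 286142 + 756834 = 1042976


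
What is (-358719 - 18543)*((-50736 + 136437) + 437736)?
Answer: -197472889494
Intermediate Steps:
(-358719 - 18543)*((-50736 + 136437) + 437736) = -377262*(85701 + 437736) = -377262*523437 = -197472889494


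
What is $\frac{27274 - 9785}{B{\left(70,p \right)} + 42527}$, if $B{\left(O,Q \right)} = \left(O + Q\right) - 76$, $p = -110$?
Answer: $\frac{17489}{42411} \approx 0.41237$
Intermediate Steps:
$B{\left(O,Q \right)} = -76 + O + Q$
$\frac{27274 - 9785}{B{\left(70,p \right)} + 42527} = \frac{27274 - 9785}{\left(-76 + 70 - 110\right) + 42527} = \frac{17489}{-116 + 42527} = \frac{17489}{42411}$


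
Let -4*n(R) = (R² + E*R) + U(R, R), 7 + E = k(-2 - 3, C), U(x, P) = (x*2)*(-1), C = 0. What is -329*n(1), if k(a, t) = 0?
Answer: -658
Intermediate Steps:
U(x, P) = -2*x (U(x, P) = (2*x)*(-1) = -2*x)
E = -7 (E = -7 + 0 = -7)
n(R) = -R²/4 + 9*R/4 (n(R) = -((R² - 7*R) - 2*R)/4 = -(R² - 9*R)/4 = -R²/4 + 9*R/4)
-329*n(1) = -329*(9 - 1*1)/4 = -329*(9 - 1)/4 = -329*8/4 = -329*2 = -658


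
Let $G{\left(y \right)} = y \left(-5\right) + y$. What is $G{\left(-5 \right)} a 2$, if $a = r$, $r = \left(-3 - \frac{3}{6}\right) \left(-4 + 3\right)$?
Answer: $140$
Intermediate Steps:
$G{\left(y \right)} = - 4 y$ ($G{\left(y \right)} = - 5 y + y = - 4 y$)
$r = \frac{7}{2}$ ($r = \left(-3 - \frac{1}{2}\right) \left(-1\right) = \left(- \frac{7}{2}\right) \left(-1\right) = \frac{7}{2} \approx 3.5$)
$a = \frac{7}{2} \approx 3.5$
$G{\left(-5 \right)} a 2 = \left(-4\right) \left(-5\right) \frac{7}{2} \cdot 2 = 20 \cdot \frac{7}{2} \cdot 2 = 70 \cdot 2 = 140$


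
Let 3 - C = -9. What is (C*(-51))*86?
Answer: -52632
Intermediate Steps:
C = 12 (C = 3 - 1*(-9) = 3 + 9 = 12)
(C*(-51))*86 = (12*(-51))*86 = -612*86 = -52632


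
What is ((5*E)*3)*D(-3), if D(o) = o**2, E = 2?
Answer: 270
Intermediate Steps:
((5*E)*3)*D(-3) = ((5*2)*3)*(-3)**2 = (10*3)*9 = 30*9 = 270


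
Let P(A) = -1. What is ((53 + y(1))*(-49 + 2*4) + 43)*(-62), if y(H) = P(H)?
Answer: 129518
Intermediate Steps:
y(H) = -1
((53 + y(1))*(-49 + 2*4) + 43)*(-62) = ((53 - 1)*(-49 + 2*4) + 43)*(-62) = (52*(-49 + 8) + 43)*(-62) = (52*(-41) + 43)*(-62) = (-2132 + 43)*(-62) = -2089*(-62) = 129518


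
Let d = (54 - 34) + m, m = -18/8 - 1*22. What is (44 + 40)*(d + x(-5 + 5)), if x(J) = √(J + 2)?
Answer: -357 + 84*√2 ≈ -238.21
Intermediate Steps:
m = -97/4 (m = -18*⅛ - 22 = -9/4 - 22 = -97/4 ≈ -24.250)
x(J) = √(2 + J)
d = -17/4 (d = (54 - 34) - 97/4 = 20 - 97/4 = -17/4 ≈ -4.2500)
(44 + 40)*(d + x(-5 + 5)) = (44 + 40)*(-17/4 + √(2 + (-5 + 5))) = 84*(-17/4 + √(2 + 0)) = 84*(-17/4 + √2) = -357 + 84*√2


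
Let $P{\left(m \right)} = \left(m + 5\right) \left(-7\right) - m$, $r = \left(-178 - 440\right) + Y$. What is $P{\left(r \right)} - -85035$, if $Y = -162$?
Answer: $91240$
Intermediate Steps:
$r = -780$ ($r = \left(-178 - 440\right) - 162 = -618 - 162 = -780$)
$P{\left(m \right)} = -35 - 8 m$ ($P{\left(m \right)} = \left(5 + m\right) \left(-7\right) - m = \left(-35 - 7 m\right) - m = -35 - 8 m$)
$P{\left(r \right)} - -85035 = \left(-35 - -6240\right) - -85035 = \left(-35 + 6240\right) + 85035 = 6205 + 85035 = 91240$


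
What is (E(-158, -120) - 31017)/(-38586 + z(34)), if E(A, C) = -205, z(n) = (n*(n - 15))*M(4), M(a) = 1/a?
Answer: 932/1147 ≈ 0.81255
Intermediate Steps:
z(n) = n*(-15 + n)/4 (z(n) = (n*(n - 15))/4 = (n*(-15 + n))*(¼) = n*(-15 + n)/4)
(E(-158, -120) - 31017)/(-38586 + z(34)) = (-205 - 31017)/(-38586 + (¼)*34*(-15 + 34)) = -31222/(-38586 + (¼)*34*19) = -31222/(-38586 + 323/2) = -31222/(-76849/2) = -31222*(-2/76849) = 932/1147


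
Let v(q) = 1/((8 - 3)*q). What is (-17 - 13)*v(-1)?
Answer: 6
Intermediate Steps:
v(q) = 1/(5*q)
(-17 - 13)*v(-1) = (-17 - 13)*((⅕)/(-1)) = -6*(-1) = -30*(-⅕) = 6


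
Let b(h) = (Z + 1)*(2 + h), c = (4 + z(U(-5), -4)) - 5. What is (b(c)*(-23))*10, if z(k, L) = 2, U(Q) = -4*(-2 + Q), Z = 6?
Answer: -4830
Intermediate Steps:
U(Q) = 8 - 4*Q
c = 1 (c = (4 + 2) - 5 = 6 - 5 = 1)
b(h) = 14 + 7*h (b(h) = (6 + 1)*(2 + h) = 7*(2 + h) = 14 + 7*h)
(b(c)*(-23))*10 = ((14 + 7*1)*(-23))*10 = ((14 + 7)*(-23))*10 = (21*(-23))*10 = -483*10 = -4830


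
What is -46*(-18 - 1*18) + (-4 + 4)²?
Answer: 1656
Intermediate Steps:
-46*(-18 - 1*18) + (-4 + 4)² = -46*(-18 - 18) + 0² = -46*(-36) + 0 = 1656 + 0 = 1656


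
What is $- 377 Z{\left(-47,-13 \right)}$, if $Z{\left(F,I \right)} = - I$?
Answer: $-4901$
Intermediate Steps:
$- 377 Z{\left(-47,-13 \right)} = - 377 \left(\left(-1\right) \left(-13\right)\right) = \left(-377\right) 13 = -4901$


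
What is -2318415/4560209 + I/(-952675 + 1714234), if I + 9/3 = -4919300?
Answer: -24198659623312/3472868205831 ≈ -6.9679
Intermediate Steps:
I = -4919303 (I = -3 - 4919300 = -4919303)
-2318415/4560209 + I/(-952675 + 1714234) = -2318415/4560209 - 4919303/(-952675 + 1714234) = -2318415*1/4560209 - 4919303/761559 = -2318415/4560209 - 4919303*1/761559 = -2318415/4560209 - 4919303/761559 = -24198659623312/3472868205831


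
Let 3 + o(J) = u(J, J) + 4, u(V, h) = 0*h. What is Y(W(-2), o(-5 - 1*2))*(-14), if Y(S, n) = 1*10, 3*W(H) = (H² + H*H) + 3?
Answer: -140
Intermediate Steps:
u(V, h) = 0
W(H) = 1 + 2*H²/3 (W(H) = ((H² + H*H) + 3)/3 = ((H² + H²) + 3)/3 = (2*H² + 3)/3 = (3 + 2*H²)/3 = 1 + 2*H²/3)
o(J) = 1 (o(J) = -3 + (0 + 4) = -3 + 4 = 1)
Y(S, n) = 10
Y(W(-2), o(-5 - 1*2))*(-14) = 10*(-14) = -140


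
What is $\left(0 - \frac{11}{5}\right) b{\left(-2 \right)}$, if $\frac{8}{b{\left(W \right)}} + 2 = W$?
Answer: $\frac{22}{5} \approx 4.4$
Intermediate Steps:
$b{\left(W \right)} = \frac{8}{-2 + W}$
$\left(0 - \frac{11}{5}\right) b{\left(-2 \right)} = \left(0 - \frac{11}{5}\right) \frac{8}{-2 - 2} = \left(0 - \frac{11}{5}\right) \frac{8}{-4} = \left(0 - \frac{11}{5}\right) 8 \left(- \frac{1}{4}\right) = \left(- \frac{11}{5}\right) \left(-2\right) = \frac{22}{5}$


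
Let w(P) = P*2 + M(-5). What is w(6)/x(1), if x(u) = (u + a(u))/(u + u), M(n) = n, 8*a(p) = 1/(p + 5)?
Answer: 96/7 ≈ 13.714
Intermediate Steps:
a(p) = 1/(8*(5 + p)) (a(p) = 1/(8*(p + 5)) = 1/(8*(5 + p)))
x(u) = (u + 1/(8*(5 + u)))/(2*u) (x(u) = (u + 1/(8*(5 + u)))/(u + u) = (u + 1/(8*(5 + u)))/((2*u)) = (u + 1/(8*(5 + u)))*(1/(2*u)) = (u + 1/(8*(5 + u)))/(2*u))
w(P) = -5 + 2*P (w(P) = P*2 - 5 = 2*P - 5 = -5 + 2*P)
w(6)/x(1) = (-5 + 2*6)/(((1/16)*(1 + 8*1*(5 + 1))/(1*(5 + 1)))) = (-5 + 12)/(((1/16)*1*(1 + 8*1*6)/6)) = 7/(((1/16)*1*(⅙)*(1 + 48))) = 7/(((1/16)*1*(⅙)*49)) = 7/(49/96) = 7*(96/49) = 96/7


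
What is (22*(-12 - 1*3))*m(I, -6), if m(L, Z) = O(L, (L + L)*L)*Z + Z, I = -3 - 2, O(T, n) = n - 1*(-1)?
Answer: 102960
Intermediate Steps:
O(T, n) = 1 + n (O(T, n) = n + 1 = 1 + n)
I = -5
m(L, Z) = Z + Z*(1 + 2*L²) (m(L, Z) = (1 + (L + L)*L)*Z + Z = (1 + (2*L)*L)*Z + Z = (1 + 2*L²)*Z + Z = Z*(1 + 2*L²) + Z = Z + Z*(1 + 2*L²))
(22*(-12 - 1*3))*m(I, -6) = (22*(-12 - 1*3))*(2*(-6)*(1 + (-5)²)) = (22*(-12 - 3))*(2*(-6)*(1 + 25)) = (22*(-15))*(2*(-6)*26) = -330*(-312) = 102960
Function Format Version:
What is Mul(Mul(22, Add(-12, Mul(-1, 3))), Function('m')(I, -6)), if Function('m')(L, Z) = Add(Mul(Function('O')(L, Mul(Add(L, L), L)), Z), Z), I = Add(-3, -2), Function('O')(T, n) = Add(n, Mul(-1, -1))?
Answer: 102960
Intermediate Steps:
Function('O')(T, n) = Add(1, n) (Function('O')(T, n) = Add(n, 1) = Add(1, n))
I = -5
Function('m')(L, Z) = Add(Z, Mul(Z, Add(1, Mul(2, Pow(L, 2))))) (Function('m')(L, Z) = Add(Mul(Add(1, Mul(Add(L, L), L)), Z), Z) = Add(Mul(Add(1, Mul(Mul(2, L), L)), Z), Z) = Add(Mul(Add(1, Mul(2, Pow(L, 2))), Z), Z) = Add(Mul(Z, Add(1, Mul(2, Pow(L, 2)))), Z) = Add(Z, Mul(Z, Add(1, Mul(2, Pow(L, 2))))))
Mul(Mul(22, Add(-12, Mul(-1, 3))), Function('m')(I, -6)) = Mul(Mul(22, Add(-12, Mul(-1, 3))), Mul(2, -6, Add(1, Pow(-5, 2)))) = Mul(Mul(22, Add(-12, -3)), Mul(2, -6, Add(1, 25))) = Mul(Mul(22, -15), Mul(2, -6, 26)) = Mul(-330, -312) = 102960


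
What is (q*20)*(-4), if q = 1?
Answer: -80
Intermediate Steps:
(q*20)*(-4) = (1*20)*(-4) = 20*(-4) = -80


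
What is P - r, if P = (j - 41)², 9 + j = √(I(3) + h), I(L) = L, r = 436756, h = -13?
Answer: -436756 + (50 - I*√10)² ≈ -4.3427e+5 - 316.23*I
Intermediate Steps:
j = -9 + I*√10 (j = -9 + √(3 - 13) = -9 + √(-10) = -9 + I*√10 ≈ -9.0 + 3.1623*I)
P = (-50 + I*√10)² (P = ((-9 + I*√10) - 41)² = (-50 + I*√10)² ≈ 2490.0 - 316.23*I)
P - r = (50 - I*√10)² - 1*436756 = (50 - I*√10)² - 436756 = -436756 + (50 - I*√10)²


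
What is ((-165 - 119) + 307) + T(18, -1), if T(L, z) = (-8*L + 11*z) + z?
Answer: -133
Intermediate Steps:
T(L, z) = -8*L + 12*z
((-165 - 119) + 307) + T(18, -1) = ((-165 - 119) + 307) + (-8*18 + 12*(-1)) = (-284 + 307) + (-144 - 12) = 23 - 156 = -133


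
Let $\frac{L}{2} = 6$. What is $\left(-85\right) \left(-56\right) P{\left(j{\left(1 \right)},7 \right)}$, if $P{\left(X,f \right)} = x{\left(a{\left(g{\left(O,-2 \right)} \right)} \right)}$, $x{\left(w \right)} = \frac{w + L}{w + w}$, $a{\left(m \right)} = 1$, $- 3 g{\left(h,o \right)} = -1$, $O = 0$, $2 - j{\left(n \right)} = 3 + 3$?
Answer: $30940$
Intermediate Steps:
$j{\left(n \right)} = -4$ ($j{\left(n \right)} = 2 - \left(3 + 3\right) = 2 - 6 = -4$)
$g{\left(h,o \right)} = \frac{1}{3}$ ($g{\left(h,o \right)} = \left(- \frac{1}{3}\right) \left(-1\right) = \frac{1}{3}$)
$L = 12$ ($L = 2 \cdot 6 = 12$)
$x{\left(w \right)} = \frac{12 + w}{2 w}$ ($x{\left(w \right)} = \frac{w + 12}{w + w} = \frac{12 + w}{2 w}$)
$P{\left(X,f \right)} = \frac{13}{2}$ ($P{\left(X,f \right)} = \frac{12 + 1}{2 \cdot 1} = \frac{1}{2} \cdot 1 \cdot 13 = \frac{13}{2}$)
$\left(-85\right) \left(-56\right) P{\left(j{\left(1 \right)},7 \right)} = \left(-85\right) \left(-56\right) \frac{13}{2} = 4760 \cdot \frac{13}{2} = 30940$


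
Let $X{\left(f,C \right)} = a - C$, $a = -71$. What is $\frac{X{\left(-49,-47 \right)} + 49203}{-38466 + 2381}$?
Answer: $- \frac{49179}{36085} \approx -1.3629$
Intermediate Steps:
$X{\left(f,C \right)} = -71 - C$
$\frac{X{\left(-49,-47 \right)} + 49203}{-38466 + 2381} = \frac{\left(-71 - -47\right) + 49203}{-38466 + 2381} = \frac{\left(-71 + 47\right) + 49203}{-36085} = \left(-24 + 49203\right) \left(- \frac{1}{36085}\right) = 49179 \left(- \frac{1}{36085}\right) = - \frac{49179}{36085}$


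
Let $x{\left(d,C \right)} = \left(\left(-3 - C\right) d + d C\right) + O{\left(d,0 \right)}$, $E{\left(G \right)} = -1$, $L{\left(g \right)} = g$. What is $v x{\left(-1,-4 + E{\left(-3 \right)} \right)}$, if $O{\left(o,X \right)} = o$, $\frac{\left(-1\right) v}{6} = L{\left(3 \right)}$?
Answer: $-36$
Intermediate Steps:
$v = -18$ ($v = \left(-6\right) 3 = -18$)
$x{\left(d,C \right)} = d + C d + d \left(-3 - C\right)$ ($x{\left(d,C \right)} = \left(\left(-3 - C\right) d + d C\right) + d = \left(d \left(-3 - C\right) + C d\right) + d = \left(C d + d \left(-3 - C\right)\right) + d = d + C d + d \left(-3 - C\right)$)
$v x{\left(-1,-4 + E{\left(-3 \right)} \right)} = - 18 \left(\left(-2\right) \left(-1\right)\right) = \left(-18\right) 2 = -36$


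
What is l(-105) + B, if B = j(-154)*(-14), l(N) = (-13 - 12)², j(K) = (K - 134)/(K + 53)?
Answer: 59093/101 ≈ 585.08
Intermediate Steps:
j(K) = (-134 + K)/(53 + K)
l(N) = 625 (l(N) = (-25)² = 625)
B = -4032/101 (B = ((-134 - 154)/(53 - 154))*(-14) = (-288/(-101))*(-14) = -1/101*(-288)*(-14) = (288/101)*(-14) = -4032/101 ≈ -39.921)
l(-105) + B = 625 - 4032/101 = 59093/101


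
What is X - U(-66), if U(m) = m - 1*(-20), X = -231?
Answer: -185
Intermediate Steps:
U(m) = 20 + m (U(m) = m + 20 = 20 + m)
X - U(-66) = -231 - (20 - 66) = -231 - 1*(-46) = -231 + 46 = -185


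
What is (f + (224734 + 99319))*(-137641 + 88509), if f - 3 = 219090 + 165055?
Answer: -34795331532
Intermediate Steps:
f = 384148 (f = 3 + (219090 + 165055) = 3 + 384145 = 384148)
(f + (224734 + 99319))*(-137641 + 88509) = (384148 + (224734 + 99319))*(-137641 + 88509) = (384148 + 324053)*(-49132) = 708201*(-49132) = -34795331532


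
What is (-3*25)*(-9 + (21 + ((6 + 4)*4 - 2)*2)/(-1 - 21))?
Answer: 22125/22 ≈ 1005.7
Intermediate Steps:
(-3*25)*(-9 + (21 + ((6 + 4)*4 - 2)*2)/(-1 - 21)) = -75*(-9 + (21 + (10*4 - 2)*2)/(-22)) = -75*(-9 + (21 + (40 - 2)*2)*(-1/22)) = -75*(-9 + (21 + 38*2)*(-1/22)) = -75*(-9 + (21 + 76)*(-1/22)) = -75*(-9 + 97*(-1/22)) = -75*(-9 - 97/22) = -75*(-295/22) = 22125/22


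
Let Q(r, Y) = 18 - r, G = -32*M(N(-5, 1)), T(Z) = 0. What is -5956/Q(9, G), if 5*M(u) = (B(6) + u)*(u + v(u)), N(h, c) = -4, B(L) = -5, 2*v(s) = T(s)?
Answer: -5956/9 ≈ -661.78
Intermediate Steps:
v(s) = 0 (v(s) = (1/2)*0 = 0)
M(u) = u*(-5 + u)/5 (M(u) = ((-5 + u)*(u + 0))/5 = ((-5 + u)*u)/5 = (u*(-5 + u))/5 = u*(-5 + u)/5)
G = -1152/5 (G = -32*(-4)*(-5 - 4)/5 = -32*(-4)*(-9)/5 = -32*36/5 = -1152/5 ≈ -230.40)
-5956/Q(9, G) = -5956/(18 - 1*9) = -5956/(18 - 9) = -5956/9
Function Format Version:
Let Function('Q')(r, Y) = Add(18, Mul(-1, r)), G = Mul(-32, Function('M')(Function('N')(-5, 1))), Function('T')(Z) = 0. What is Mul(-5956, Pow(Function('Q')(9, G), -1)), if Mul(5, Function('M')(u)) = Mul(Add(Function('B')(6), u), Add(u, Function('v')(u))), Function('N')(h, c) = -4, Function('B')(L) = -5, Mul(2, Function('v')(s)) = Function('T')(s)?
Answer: Rational(-5956, 9) ≈ -661.78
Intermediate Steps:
Function('v')(s) = 0 (Function('v')(s) = Mul(Rational(1, 2), 0) = 0)
Function('M')(u) = Mul(Rational(1, 5), u, Add(-5, u)) (Function('M')(u) = Mul(Rational(1, 5), Mul(Add(-5, u), Add(u, 0))) = Mul(Rational(1, 5), Mul(Add(-5, u), u)) = Mul(Rational(1, 5), Mul(u, Add(-5, u))) = Mul(Rational(1, 5), u, Add(-5, u)))
G = Rational(-1152, 5) (G = Mul(-32, Mul(Rational(1, 5), -4, Add(-5, -4))) = Mul(-32, Mul(Rational(1, 5), -4, -9)) = Mul(-32, Rational(36, 5)) = Rational(-1152, 5) ≈ -230.40)
Mul(-5956, Pow(Function('Q')(9, G), -1)) = Mul(-5956, Pow(Add(18, Mul(-1, 9)), -1)) = Mul(-5956, Pow(Add(18, -9), -1)) = Mul(-5956, Pow(9, -1)) = Mul(-5956, Rational(1, 9)) = Rational(-5956, 9)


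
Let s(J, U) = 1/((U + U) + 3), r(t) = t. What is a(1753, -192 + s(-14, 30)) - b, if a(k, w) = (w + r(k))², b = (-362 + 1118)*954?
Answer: 6809004280/3969 ≈ 1.7155e+6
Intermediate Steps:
s(J, U) = 1/(3 + 2*U) (s(J, U) = 1/(2*U + 3) = 1/(3 + 2*U))
b = 721224 (b = 756*954 = 721224)
a(k, w) = (k + w)² (a(k, w) = (w + k)² = (k + w)²)
a(1753, -192 + s(-14, 30)) - b = (1753 + (-192 + 1/(3 + 2*30)))² - 1*721224 = (1753 + (-192 + 1/(3 + 60)))² - 721224 = (1753 + (-192 + 1/63))² - 721224 = (1753 - 12095/63)² - 721224 = (98344/63)² - 721224 = 9671542336/3969 - 721224 = 6809004280/3969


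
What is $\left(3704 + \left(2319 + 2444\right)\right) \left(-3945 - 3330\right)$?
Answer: $-61597425$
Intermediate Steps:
$\left(3704 + \left(2319 + 2444\right)\right) \left(-3945 - 3330\right) = \left(3704 + 4763\right) \left(-7275\right) = 8467 \left(-7275\right) = -61597425$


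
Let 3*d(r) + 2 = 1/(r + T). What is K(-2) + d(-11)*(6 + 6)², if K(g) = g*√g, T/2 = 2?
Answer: -720/7 - 2*I*√2 ≈ -102.86 - 2.8284*I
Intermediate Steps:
T = 4 (T = 2*2 = 4)
K(g) = g^(3/2)
d(r) = -⅔ + 1/(3*(4 + r)) (d(r) = -⅔ + 1/(3*(r + 4)) = -⅔ + 1/(3*(4 + r)))
K(-2) + d(-11)*(6 + 6)² = (-2)^(3/2) + ((-7 - 2*(-11))/(3*(4 - 11)))*(6 + 6)² = -2*I*√2 + ((⅓)*(-7 + 22)/(-7))*12² = -2*I*√2 + ((⅓)*(-⅐)*15)*144 = -2*I*√2 - 5/7*144 = -2*I*√2 - 720/7 = -720/7 - 2*I*√2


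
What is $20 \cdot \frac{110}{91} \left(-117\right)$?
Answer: $- \frac{19800}{7} \approx -2828.6$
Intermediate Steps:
$20 \cdot \frac{110}{91} \left(-117\right) = \frac{2200}{91} \left(-117\right) = - \frac{19800}{7}$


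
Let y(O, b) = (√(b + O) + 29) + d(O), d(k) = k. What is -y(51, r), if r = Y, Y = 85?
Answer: -80 - 2*√34 ≈ -91.662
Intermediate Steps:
r = 85
y(O, b) = 29 + O + √(O + b) (y(O, b) = (√(b + O) + 29) + O = (√(O + b) + 29) + O = (29 + √(O + b)) + O = 29 + O + √(O + b))
-y(51, r) = -(29 + 51 + √(51 + 85)) = -(29 + 51 + √136) = -(29 + 51 + 2*√34) = -(80 + 2*√34) = -80 - 2*√34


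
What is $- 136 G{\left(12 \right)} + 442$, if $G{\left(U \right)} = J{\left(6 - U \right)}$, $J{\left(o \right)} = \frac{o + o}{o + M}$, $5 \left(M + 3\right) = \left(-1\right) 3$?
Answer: $272$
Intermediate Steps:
$M = - \frac{18}{5}$ ($M = -3 + \frac{\left(-1\right) 3}{5} = -3 + \frac{1}{5} \left(-3\right) = -3 - \frac{3}{5} = - \frac{18}{5} \approx -3.6$)
$J{\left(o \right)} = \frac{2 o}{- \frac{18}{5} + o}$ ($J{\left(o \right)} = \frac{o + o}{o - \frac{18}{5}} = \frac{2 o}{- \frac{18}{5} + o}$)
$G{\left(U \right)} = \frac{10 \left(6 - U\right)}{12 - 5 U}$ ($G{\left(U \right)} = \frac{10 \left(6 - U\right)}{-18 + 5 \left(6 - U\right)} = \frac{10 \left(6 - U\right)}{-18 - \left(-30 + 5 U\right)} = \frac{10 \left(6 - U\right)}{12 - 5 U}$)
$- 136 G{\left(12 \right)} + 442 = - 136 \frac{10 \left(-6 + 12\right)}{-12 + 5 \cdot 12} + 442 = - 136 \cdot 10 \frac{1}{-12 + 60} \cdot 6 + 442 = - 136 \cdot 10 \cdot \frac{1}{48} \cdot 6 + 442 = \left(-136\right) \frac{5}{4} + 442 = -170 + 442 = 272$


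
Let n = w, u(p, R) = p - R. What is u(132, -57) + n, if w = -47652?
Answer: -47463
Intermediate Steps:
n = -47652
u(132, -57) + n = (132 - 1*(-57)) - 47652 = (132 + 57) - 47652 = 189 - 47652 = -47463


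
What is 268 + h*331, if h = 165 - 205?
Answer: -12972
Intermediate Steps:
h = -40
268 + h*331 = 268 - 40*331 = 268 - 13240 = -12972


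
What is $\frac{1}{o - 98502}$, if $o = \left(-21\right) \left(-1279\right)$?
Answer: $- \frac{1}{71643} \approx -1.3958 \cdot 10^{-5}$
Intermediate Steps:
$o = 26859$
$\frac{1}{o - 98502} = \frac{1}{26859 - 98502} = \frac{1}{-71643} = - \frac{1}{71643}$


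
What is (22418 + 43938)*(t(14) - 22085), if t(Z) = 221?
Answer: -1450807584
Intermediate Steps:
(22418 + 43938)*(t(14) - 22085) = (22418 + 43938)*(221 - 22085) = 66356*(-21864) = -1450807584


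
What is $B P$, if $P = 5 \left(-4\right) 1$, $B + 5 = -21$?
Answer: $520$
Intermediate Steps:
$B = -26$ ($B = -5 - 21 = -26$)
$P = -20$ ($P = \left(-20\right) 1 = -20$)
$B P = \left(-26\right) \left(-20\right) = 520$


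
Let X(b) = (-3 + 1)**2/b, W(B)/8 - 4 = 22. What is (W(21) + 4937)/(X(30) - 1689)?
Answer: -1575/517 ≈ -3.0464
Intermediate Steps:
W(B) = 208 (W(B) = 32 + 8*22 = 32 + 176 = 208)
X(b) = 4/b (X(b) = (-2)**2/b = 4/b)
(W(21) + 4937)/(X(30) - 1689) = (208 + 4937)/(4/30 - 1689) = 5145/(4*(1/30) - 1689) = 5145/(2/15 - 1689) = 5145/(-25333/15) = 5145*(-15/25333) = -1575/517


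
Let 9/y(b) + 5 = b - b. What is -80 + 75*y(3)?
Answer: -215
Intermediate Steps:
y(b) = -9/5 (y(b) = 9/(-5 + (b - b)) = 9/(-5 + 0) = 9/(-5) = 9*(-⅕) = -9/5)
-80 + 75*y(3) = -80 + 75*(-9/5) = -80 - 135 = -215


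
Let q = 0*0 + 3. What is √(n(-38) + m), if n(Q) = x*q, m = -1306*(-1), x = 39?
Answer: √1423 ≈ 37.723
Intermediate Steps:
q = 3 (q = 0 + 3 = 3)
m = 1306
n(Q) = 117 (n(Q) = 39*3 = 117)
√(n(-38) + m) = √(117 + 1306) = √1423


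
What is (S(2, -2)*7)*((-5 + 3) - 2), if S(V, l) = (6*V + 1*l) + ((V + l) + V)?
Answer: -336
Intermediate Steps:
S(V, l) = 2*l + 8*V (S(V, l) = (6*V + l) + (l + 2*V) = (l + 6*V) + (l + 2*V) = 2*l + 8*V)
(S(2, -2)*7)*((-5 + 3) - 2) = ((2*(-2) + 8*2)*7)*((-5 + 3) - 2) = ((-4 + 16)*7)*(-2 - 2) = (12*7)*(-4) = 84*(-4) = -336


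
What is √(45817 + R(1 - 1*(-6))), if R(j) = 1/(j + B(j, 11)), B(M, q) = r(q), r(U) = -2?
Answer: 3*√127270/5 ≈ 214.05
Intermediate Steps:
B(M, q) = -2
R(j) = 1/(-2 + j) (R(j) = 1/(j - 2) = 1/(-2 + j))
√(45817 + R(1 - 1*(-6))) = √(45817 + 1/(-2 + (1 - 1*(-6)))) = √(45817 + 1/(-2 + (1 + 6))) = √(45817 + 1/(-2 + 7)) = √(45817 + 1/5) = √(45817 + ⅕) = √(229086/5) = 3*√127270/5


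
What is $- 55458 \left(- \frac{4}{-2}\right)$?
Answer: $-110916$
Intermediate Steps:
$- 55458 \left(- \frac{4}{-2}\right) = - 55458 \left(\left(-4\right) \left(- \frac{1}{2}\right)\right) = \left(-55458\right) 2 = -110916$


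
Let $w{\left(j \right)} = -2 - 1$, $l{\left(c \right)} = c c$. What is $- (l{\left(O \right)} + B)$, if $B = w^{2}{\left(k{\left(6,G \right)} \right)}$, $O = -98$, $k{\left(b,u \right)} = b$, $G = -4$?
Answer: $-9613$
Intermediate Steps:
$l{\left(c \right)} = c^{2}$
$w{\left(j \right)} = -3$
$B = 9$ ($B = \left(-3\right)^{2} = 9$)
$- (l{\left(O \right)} + B) = - (\left(-98\right)^{2} + 9) = - (9604 + 9) = \left(-1\right) 9613 = -9613$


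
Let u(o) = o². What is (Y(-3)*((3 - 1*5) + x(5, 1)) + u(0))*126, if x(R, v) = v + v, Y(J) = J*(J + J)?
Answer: 0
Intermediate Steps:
Y(J) = 2*J² (Y(J) = J*(2*J) = 2*J²)
x(R, v) = 2*v
(Y(-3)*((3 - 1*5) + x(5, 1)) + u(0))*126 = ((2*(-3)²)*((3 - 1*5) + 2*1) + 0²)*126 = ((2*9)*((3 - 5) + 2) + 0)*126 = (18*(-2 + 2) + 0)*126 = (18*0 + 0)*126 = (0 + 0)*126 = 0*126 = 0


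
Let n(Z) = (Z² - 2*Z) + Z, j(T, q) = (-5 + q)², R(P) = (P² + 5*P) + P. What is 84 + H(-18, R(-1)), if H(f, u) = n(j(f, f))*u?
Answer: -1396476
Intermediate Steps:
R(P) = P² + 6*P
n(Z) = Z² - Z
H(f, u) = u*(-5 + f)²*(-1 + (-5 + f)²) (H(f, u) = ((-5 + f)²*(-1 + (-5 + f)²))*u = u*(-5 + f)²*(-1 + (-5 + f)²))
84 + H(-18, R(-1)) = 84 + (-(6 - 1))*(-5 - 18)²*(-1 + (-5 - 18)²) = 84 - 1*5*(-23)²*(-1 + (-23)²) = 84 - 5*529*(-1 + 529) = 84 - 5*529*528 = 84 - 1396560 = -1396476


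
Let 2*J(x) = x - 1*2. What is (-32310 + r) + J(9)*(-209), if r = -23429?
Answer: -112941/2 ≈ -56471.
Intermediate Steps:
J(x) = -1 + x/2 (J(x) = (x - 1*2)/2 = (x - 2)/2 = (-2 + x)/2 = -1 + x/2)
(-32310 + r) + J(9)*(-209) = (-32310 - 23429) + (-1 + (½)*9)*(-209) = -55739 + (-1 + 9/2)*(-209) = -55739 + (7/2)*(-209) = -55739 - 1463/2 = -112941/2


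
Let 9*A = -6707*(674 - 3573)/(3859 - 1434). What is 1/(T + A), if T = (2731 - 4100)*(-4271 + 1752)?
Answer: 21825/75283196168 ≈ 2.8991e-7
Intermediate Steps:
A = 19443593/21825 (A = (-6707*(674 - 3573)/(3859 - 1434))/9 = (-6707/(2425/(-2899)))/9 = (-6707/(2425*(-1/2899)))/9 = (-6707/(-2425/2899))/9 = (-6707*(-2899/2425))/9 = (⅑)*(19443593/2425) = 19443593/21825 ≈ 890.89)
T = 3448511 (T = -1369*(-2519) = 3448511)
1/(T + A) = 1/(3448511 + 19443593/21825) = 1/(75283196168/21825) = 21825/75283196168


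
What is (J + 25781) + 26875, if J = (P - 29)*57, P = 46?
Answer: 53625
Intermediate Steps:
J = 969 (J = (46 - 29)*57 = 17*57 = 969)
(J + 25781) + 26875 = (969 + 25781) + 26875 = 26750 + 26875 = 53625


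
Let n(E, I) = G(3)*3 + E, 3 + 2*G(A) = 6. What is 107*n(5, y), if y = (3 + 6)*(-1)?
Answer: 2033/2 ≈ 1016.5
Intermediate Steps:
y = -9 (y = 9*(-1) = -9)
G(A) = 3/2 (G(A) = -3/2 + (½)*6 = -3/2 + 3 = 3/2)
n(E, I) = 9/2 + E (n(E, I) = (3/2)*3 + E = 9/2 + E)
107*n(5, y) = 107*(9/2 + 5) = 107*(19/2) = 2033/2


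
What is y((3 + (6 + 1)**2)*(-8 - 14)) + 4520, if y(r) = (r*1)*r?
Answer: 1313256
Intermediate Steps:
y(r) = r**2 (y(r) = r*r = r**2)
y((3 + (6 + 1)**2)*(-8 - 14)) + 4520 = ((3 + (6 + 1)**2)*(-8 - 14))**2 + 4520 = ((3 + 7**2)*(-22))**2 + 4520 = ((3 + 49)*(-22))**2 + 4520 = (52*(-22))**2 + 4520 = (-1144)**2 + 4520 = 1308736 + 4520 = 1313256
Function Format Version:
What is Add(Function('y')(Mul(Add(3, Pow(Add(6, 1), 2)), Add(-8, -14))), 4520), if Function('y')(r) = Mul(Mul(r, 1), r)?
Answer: 1313256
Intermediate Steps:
Function('y')(r) = Pow(r, 2) (Function('y')(r) = Mul(r, r) = Pow(r, 2))
Add(Function('y')(Mul(Add(3, Pow(Add(6, 1), 2)), Add(-8, -14))), 4520) = Add(Pow(Mul(Add(3, Pow(Add(6, 1), 2)), Add(-8, -14)), 2), 4520) = Add(Pow(Mul(Add(3, Pow(7, 2)), -22), 2), 4520) = Add(Pow(Mul(Add(3, 49), -22), 2), 4520) = Add(Pow(Mul(52, -22), 2), 4520) = Add(Pow(-1144, 2), 4520) = Add(1308736, 4520) = 1313256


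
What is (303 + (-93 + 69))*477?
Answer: 133083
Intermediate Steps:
(303 + (-93 + 69))*477 = (303 - 24)*477 = 279*477 = 133083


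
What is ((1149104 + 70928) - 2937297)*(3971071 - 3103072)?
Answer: -1490584302735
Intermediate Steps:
((1149104 + 70928) - 2937297)*(3971071 - 3103072) = (1220032 - 2937297)*867999 = -1717265*867999 = -1490584302735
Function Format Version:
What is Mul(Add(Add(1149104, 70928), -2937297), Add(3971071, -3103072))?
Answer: -1490584302735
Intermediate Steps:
Mul(Add(Add(1149104, 70928), -2937297), Add(3971071, -3103072)) = Mul(Add(1220032, -2937297), 867999) = Mul(-1717265, 867999) = -1490584302735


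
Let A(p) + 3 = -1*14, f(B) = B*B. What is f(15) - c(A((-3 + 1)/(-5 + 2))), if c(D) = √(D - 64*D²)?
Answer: 225 - 33*I*√17 ≈ 225.0 - 136.06*I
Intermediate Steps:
f(B) = B²
A(p) = -17 (A(p) = -3 - 1*14 = -3 - 14 = -17)
f(15) - c(A((-3 + 1)/(-5 + 2))) = 15² - √(-17*(1 - 64*(-17))) = 225 - √(-17*(1 + 1088)) = 225 - √(-17*1089) = 225 - √(-18513) = 225 - 33*I*√17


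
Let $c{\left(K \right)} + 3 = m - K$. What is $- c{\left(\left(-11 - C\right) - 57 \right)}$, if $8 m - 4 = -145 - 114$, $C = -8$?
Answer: $- \frac{201}{8} \approx -25.125$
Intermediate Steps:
$m = - \frac{255}{8}$ ($m = \frac{1}{2} + \frac{-145 - 114}{8} = \frac{1}{2} + \frac{1}{8} \left(-259\right) = \frac{1}{2} - \frac{259}{8} = - \frac{255}{8} \approx -31.875$)
$c{\left(K \right)} = - \frac{279}{8} - K$ ($c{\left(K \right)} = -3 - \left(\frac{255}{8} + K\right) = - \frac{279}{8} - K$)
$- c{\left(\left(-11 - C\right) - 57 \right)} = - (- \frac{279}{8} - \left(\left(-11 - -8\right) - 57\right)) = - (- \frac{279}{8} - \left(\left(-11 + 8\right) - 57\right)) = - (- \frac{279}{8} - \left(-3 - 57\right)) = - (- \frac{279}{8} - -60) = - (- \frac{279}{8} + 60) = \left(-1\right) \frac{201}{8} = - \frac{201}{8}$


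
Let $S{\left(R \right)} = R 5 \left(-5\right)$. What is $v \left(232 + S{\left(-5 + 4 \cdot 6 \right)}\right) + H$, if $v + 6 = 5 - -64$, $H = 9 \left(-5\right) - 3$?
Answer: $-15357$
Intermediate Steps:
$S{\left(R \right)} = - 25 R$ ($S{\left(R \right)} = 5 R \left(-5\right) = - 25 R$)
$H = -48$ ($H = -45 - 3 = -48$)
$v = 63$ ($v = -6 + \left(5 - -64\right) = -6 + \left(5 + 64\right) = -6 + 69 = 63$)
$v \left(232 + S{\left(-5 + 4 \cdot 6 \right)}\right) + H = 63 \left(232 - 25 \left(-5 + 4 \cdot 6\right)\right) - 48 = 63 \left(232 - 25 \left(-5 + 24\right)\right) - 48 = 63 \left(232 - 475\right) - 48 = 63 \left(-243\right) - 48 = -15309 - 48 = -15357$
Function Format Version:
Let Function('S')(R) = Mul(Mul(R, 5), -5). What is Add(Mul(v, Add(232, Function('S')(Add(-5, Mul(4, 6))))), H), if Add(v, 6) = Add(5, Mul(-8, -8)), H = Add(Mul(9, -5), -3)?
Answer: -15357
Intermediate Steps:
Function('S')(R) = Mul(-25, R) (Function('S')(R) = Mul(Mul(5, R), -5) = Mul(-25, R))
H = -48 (H = Add(-45, -3) = -48)
v = 63 (v = Add(-6, Add(5, Mul(-8, -8))) = Add(-6, Add(5, 64)) = Add(-6, 69) = 63)
Add(Mul(v, Add(232, Function('S')(Add(-5, Mul(4, 6))))), H) = Add(Mul(63, Add(232, Mul(-25, Add(-5, Mul(4, 6))))), -48) = Add(Mul(63, Add(232, Mul(-25, Add(-5, 24)))), -48) = Add(Mul(63, Add(232, Mul(-25, 19))), -48) = Add(Mul(63, Add(232, -475)), -48) = Add(Mul(63, -243), -48) = Add(-15309, -48) = -15357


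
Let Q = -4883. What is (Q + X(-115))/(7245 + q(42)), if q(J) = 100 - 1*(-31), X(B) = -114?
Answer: -4997/7376 ≈ -0.67747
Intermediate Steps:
q(J) = 131 (q(J) = 100 + 31 = 131)
(Q + X(-115))/(7245 + q(42)) = (-4883 - 114)/(7245 + 131) = -4997/7376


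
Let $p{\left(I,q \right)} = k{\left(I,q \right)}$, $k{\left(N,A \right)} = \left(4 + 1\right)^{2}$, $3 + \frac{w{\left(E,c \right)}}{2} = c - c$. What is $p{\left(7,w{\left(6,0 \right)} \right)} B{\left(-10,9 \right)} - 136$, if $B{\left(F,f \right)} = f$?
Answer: $89$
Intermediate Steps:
$w{\left(E,c \right)} = -6$ ($w{\left(E,c \right)} = -6 + 2 \left(c - c\right) = -6 + 2 \cdot 0 = -6 + 0 = -6$)
$k{\left(N,A \right)} = 25$ ($k{\left(N,A \right)} = 5^{2} = 25$)
$p{\left(I,q \right)} = 25$
$p{\left(7,w{\left(6,0 \right)} \right)} B{\left(-10,9 \right)} - 136 = 25 \cdot 9 - 136 = 225 - 136 = 89$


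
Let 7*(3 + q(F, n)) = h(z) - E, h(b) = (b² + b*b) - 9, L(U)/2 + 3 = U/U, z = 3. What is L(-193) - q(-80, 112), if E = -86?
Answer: -102/7 ≈ -14.571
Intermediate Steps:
L(U) = -4 (L(U) = -6 + 2*(U/U) = -6 + 2*1 = -6 + 2 = -4)
h(b) = -9 + 2*b² (h(b) = (b² + b²) - 9 = 2*b² - 9 = -9 + 2*b²)
q(F, n) = 74/7 (q(F, n) = -3 + ((-9 + 2*3²) - 1*(-86))/7 = -3 + ((-9 + 2*9) + 86)/7 = -3 + ((-9 + 18) + 86)/7 = -3 + (9 + 86)/7 = -3 + (⅐)*95 = -3 + 95/7 = 74/7)
L(-193) - q(-80, 112) = -4 - 1*74/7 = -4 - 74/7 = -102/7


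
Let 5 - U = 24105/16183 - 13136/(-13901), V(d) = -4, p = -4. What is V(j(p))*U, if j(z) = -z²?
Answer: -2308543688/224959883 ≈ -10.262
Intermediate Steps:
U = 577135922/224959883 (U = 5 - (24105/16183 - 13136/(-13901)) = 5 - (24105*(1/16183) - 13136*(-1/13901)) = 5 - (24105/16183 + 13136/13901) = 5 - 1*547663493/224959883 = 5 - 547663493/224959883 = 577135922/224959883 ≈ 2.5655)
V(j(p))*U = -4*577135922/224959883 = -2308543688/224959883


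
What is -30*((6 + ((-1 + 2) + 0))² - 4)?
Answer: -1350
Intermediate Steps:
-30*((6 + ((-1 + 2) + 0))² - 4) = -30*((6 + (1 + 0))² - 4) = -30*((6 + 1)² - 4) = -30*(7² - 4) = -30*(49 - 4) = -30*45 = -1350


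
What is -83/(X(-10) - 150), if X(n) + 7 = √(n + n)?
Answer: 13031/24669 + 166*I*√5/24669 ≈ 0.52823 + 0.015047*I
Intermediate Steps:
X(n) = -7 + √2*√n (X(n) = -7 + √(n + n) = -7 + √(2*n) = -7 + √2*√n)
-83/(X(-10) - 150) = -83/((-7 + √2*√(-10)) - 150) = -83/((-7 + √2*(I*√10)) - 150) = -83/((-7 + 2*I*√5) - 150) = -83/(-157 + 2*I*√5)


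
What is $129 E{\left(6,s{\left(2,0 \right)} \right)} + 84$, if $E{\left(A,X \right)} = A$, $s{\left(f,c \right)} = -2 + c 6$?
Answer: $858$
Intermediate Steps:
$s{\left(f,c \right)} = -2 + 6 c$
$129 E{\left(6,s{\left(2,0 \right)} \right)} + 84 = 129 \cdot 6 + 84 = 774 + 84 = 858$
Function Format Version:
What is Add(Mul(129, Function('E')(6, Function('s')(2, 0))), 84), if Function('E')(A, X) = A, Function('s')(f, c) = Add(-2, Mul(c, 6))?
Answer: 858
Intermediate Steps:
Function('s')(f, c) = Add(-2, Mul(6, c))
Add(Mul(129, Function('E')(6, Function('s')(2, 0))), 84) = Add(Mul(129, 6), 84) = Add(774, 84) = 858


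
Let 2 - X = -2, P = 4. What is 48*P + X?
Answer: 196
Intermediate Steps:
X = 4 (X = 2 - 1*(-2) = 2 + 2 = 4)
48*P + X = 48*4 + 4 = 192 + 4 = 196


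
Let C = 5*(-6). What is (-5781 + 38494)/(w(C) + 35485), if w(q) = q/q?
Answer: 32713/35486 ≈ 0.92186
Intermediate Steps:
C = -30
w(q) = 1
(-5781 + 38494)/(w(C) + 35485) = (-5781 + 38494)/(1 + 35485) = 32713/35486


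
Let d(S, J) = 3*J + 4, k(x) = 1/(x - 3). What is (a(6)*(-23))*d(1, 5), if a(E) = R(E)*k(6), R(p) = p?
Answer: -874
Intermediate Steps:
k(x) = 1/(-3 + x)
a(E) = E/3 (a(E) = E/(-3 + 6) = E/3)
d(S, J) = 4 + 3*J
(a(6)*(-23))*d(1, 5) = (((⅓)*6)*(-23))*(4 + 3*5) = (2*(-23))*(4 + 15) = -46*19 = -874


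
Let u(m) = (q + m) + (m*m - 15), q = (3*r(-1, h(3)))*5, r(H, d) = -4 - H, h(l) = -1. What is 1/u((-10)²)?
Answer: 1/10040 ≈ 9.9602e-5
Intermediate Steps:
q = -45 (q = (3*(-4 - 1*(-1)))*5 = (3*(-4 + 1))*5 = (3*(-3))*5 = -9*5 = -45)
u(m) = -60 + m + m² (u(m) = (-45 + m) + (m*m - 15) = (-45 + m) + (m² - 15) = (-45 + m) + (-15 + m²) = -60 + m + m²)
1/u((-10)²) = 1/(-60 + (-10)² + ((-10)²)²) = 1/(-60 + 100 + 100²) = 1/(-60 + 100 + 10000) = 1/10040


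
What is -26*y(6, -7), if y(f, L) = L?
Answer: 182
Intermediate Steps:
-26*y(6, -7) = -26*(-7) = 182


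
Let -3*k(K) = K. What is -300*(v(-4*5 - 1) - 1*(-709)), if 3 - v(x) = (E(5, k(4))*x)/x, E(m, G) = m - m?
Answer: -213600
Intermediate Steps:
k(K) = -K/3
E(m, G) = 0
v(x) = 3 (v(x) = 3 - 0*x/x = 3 - 0/x = 3 - 1*0 = 3 + 0 = 3)
-300*(v(-4*5 - 1) - 1*(-709)) = -300*(3 - 1*(-709)) = -300*(3 + 709) = -300*712 = -213600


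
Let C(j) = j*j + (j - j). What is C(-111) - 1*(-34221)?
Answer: 46542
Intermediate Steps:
C(j) = j**2 (C(j) = j**2 + 0 = j**2)
C(-111) - 1*(-34221) = (-111)**2 - 1*(-34221) = 12321 + 34221 = 46542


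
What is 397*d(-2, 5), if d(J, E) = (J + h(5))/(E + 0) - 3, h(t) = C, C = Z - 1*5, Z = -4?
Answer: -10322/5 ≈ -2064.4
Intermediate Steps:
C = -9 (C = -4 - 1*5 = -4 - 5 = -9)
h(t) = -9
d(J, E) = -3 + (-9 + J)/E (d(J, E) = (J - 9)/(E + 0) - 3 = (-9 + J)/E - 3 = -3 + (-9 + J)/E)
397*d(-2, 5) = 397*((-9 - 2 - 3*5)/5) = 397*((-9 - 2 - 15)/5) = 397*((1/5)*(-26)) = 397*(-26/5) = -10322/5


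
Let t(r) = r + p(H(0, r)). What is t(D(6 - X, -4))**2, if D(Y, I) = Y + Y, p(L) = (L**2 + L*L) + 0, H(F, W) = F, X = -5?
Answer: 484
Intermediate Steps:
p(L) = 2*L**2 (p(L) = (L**2 + L**2) + 0 = 2*L**2 + 0 = 2*L**2)
D(Y, I) = 2*Y
t(r) = r (t(r) = r + 2*0**2 = r + 2*0 = r + 0 = r)
t(D(6 - X, -4))**2 = (2*(6 - 1*(-5)))**2 = (2*(6 + 5))**2 = (2*11)**2 = 22**2 = 484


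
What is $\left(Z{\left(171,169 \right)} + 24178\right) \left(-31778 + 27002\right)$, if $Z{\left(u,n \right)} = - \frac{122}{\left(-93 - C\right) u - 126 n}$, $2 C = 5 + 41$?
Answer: $- \frac{791575244552}{6855} \approx -1.1547 \cdot 10^{8}$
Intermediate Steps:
$C = 23$ ($C = \frac{5 + 41}{2} = \frac{1}{2} \cdot 46 = 23$)
$Z{\left(u,n \right)} = - \frac{122}{- 126 n - 116 u}$ ($Z{\left(u,n \right)} = - \frac{122}{\left(-93 - 23\right) u - 126 n} = - \frac{122}{- 116 u - 126 n} = - \frac{122}{- 126 n - 116 u}$)
$\left(Z{\left(171,169 \right)} + 24178\right) \left(-31778 + 27002\right) = \left(\frac{61}{58 \cdot 171 + 63 \cdot 169} + 24178\right) \left(-31778 + 27002\right) = \left(\frac{61}{9918 + 10647} + 24178\right) \left(-4776\right) = \left(\frac{61}{20565} + 24178\right) \left(-4776\right) = \frac{497220631}{20565} \left(-4776\right) = - \frac{791575244552}{6855}$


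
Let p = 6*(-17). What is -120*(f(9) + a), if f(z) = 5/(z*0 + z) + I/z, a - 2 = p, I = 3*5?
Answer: 35200/3 ≈ 11733.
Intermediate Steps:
I = 15
p = -102
a = -100 (a = 2 - 102 = -100)
f(z) = 20/z (f(z) = 5/(z*0 + z) + 15/z = 5/(0 + z) + 15/z = 5/z + 15/z = 20/z)
-120*(f(9) + a) = -120*(20/9 - 100) = -120*(-880/9) = 35200/3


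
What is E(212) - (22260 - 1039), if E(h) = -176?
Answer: -21397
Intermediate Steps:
E(212) - (22260 - 1039) = -176 - (22260 - 1039) = -176 - 1*21221 = -176 - 21221 = -21397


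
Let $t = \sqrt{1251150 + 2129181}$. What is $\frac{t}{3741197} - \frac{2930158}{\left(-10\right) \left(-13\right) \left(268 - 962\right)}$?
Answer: $\frac{1465079}{45110} + \frac{\sqrt{3380331}}{3741197} \approx 32.478$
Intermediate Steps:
$t = \sqrt{3380331} \approx 1838.6$
$\frac{t}{3741197} - \frac{2930158}{\left(-10\right) \left(-13\right) \left(268 - 962\right)} = \frac{\sqrt{3380331}}{3741197} - \frac{2930158}{\left(-10\right) \left(-13\right) \left(268 - 962\right)} = \sqrt{3380331} \cdot \frac{1}{3741197} - \frac{2930158}{130 \left(-694\right)} = \frac{\sqrt{3380331}}{3741197} - \frac{2930158}{-90220} = \frac{\sqrt{3380331}}{3741197} - - \frac{1465079}{45110} = \frac{\sqrt{3380331}}{3741197} + \frac{1465079}{45110} = \frac{1465079}{45110} + \frac{\sqrt{3380331}}{3741197}$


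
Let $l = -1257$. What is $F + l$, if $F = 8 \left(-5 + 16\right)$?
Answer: $-1169$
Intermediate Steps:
$F = 88$ ($F = 8 \cdot 11 = 88$)
$F + l = 88 - 1257 = -1169$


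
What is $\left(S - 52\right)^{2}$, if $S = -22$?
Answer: $5476$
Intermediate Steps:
$\left(S - 52\right)^{2} = \left(-22 - 52\right)^{2} = \left(-74\right)^{2} = 5476$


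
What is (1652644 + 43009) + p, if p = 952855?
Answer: 2648508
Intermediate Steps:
(1652644 + 43009) + p = (1652644 + 43009) + 952855 = 1695653 + 952855 = 2648508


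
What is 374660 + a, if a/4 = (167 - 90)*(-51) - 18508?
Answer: 284920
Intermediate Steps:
a = -89740 (a = 4*((167 - 90)*(-51) - 18508) = 4*(77*(-51) - 18508) = 4*(-3927 - 18508) = 4*(-22435) = -89740)
374660 + a = 374660 - 89740 = 284920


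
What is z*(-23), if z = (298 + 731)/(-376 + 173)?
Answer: 3381/29 ≈ 116.59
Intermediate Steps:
z = -147/29 (z = 1029/(-203) = 1029*(-1/203) = -147/29 ≈ -5.0690)
z*(-23) = -147/29*(-23) = 3381/29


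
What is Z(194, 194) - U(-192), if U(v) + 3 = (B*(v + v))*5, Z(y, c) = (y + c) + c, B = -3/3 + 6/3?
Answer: 2505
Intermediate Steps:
B = 1 (B = -3*⅓ + 6*(⅓) = -1 + 2 = 1)
Z(y, c) = y + 2*c (Z(y, c) = (c + y) + c = y + 2*c)
U(v) = -3 + 10*v (U(v) = -3 + (1*(v + v))*5 = -3 + (1*(2*v))*5 = -3 + (2*v)*5 = -3 + 10*v)
Z(194, 194) - U(-192) = (194 + 2*194) - (-3 + 10*(-192)) = (194 + 388) - (-3 - 1920) = 582 - 1*(-1923) = 582 + 1923 = 2505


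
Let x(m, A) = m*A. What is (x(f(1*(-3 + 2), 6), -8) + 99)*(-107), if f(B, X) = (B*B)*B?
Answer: -11449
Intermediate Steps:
f(B, X) = B³ (f(B, X) = B²*B = B³)
x(m, A) = A*m
(x(f(1*(-3 + 2), 6), -8) + 99)*(-107) = (-8*(-3 + 2)³ + 99)*(-107) = (-8*(1*(-1))³ + 99)*(-107) = (-8*(-1)³ + 99)*(-107) = (-8*(-1) + 99)*(-107) = (8 + 99)*(-107) = 107*(-107) = -11449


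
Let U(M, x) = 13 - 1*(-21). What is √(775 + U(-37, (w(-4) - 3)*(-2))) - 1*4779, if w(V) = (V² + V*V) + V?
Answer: -4779 + √809 ≈ -4750.6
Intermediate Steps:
w(V) = V + 2*V² (w(V) = (V² + V²) + V = 2*V² + V = V + 2*V²)
U(M, x) = 34 (U(M, x) = 13 + 21 = 34)
√(775 + U(-37, (w(-4) - 3)*(-2))) - 1*4779 = √(775 + 34) - 1*4779 = √809 - 4779 = -4779 + √809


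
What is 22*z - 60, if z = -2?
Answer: -104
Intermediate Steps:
22*z - 60 = 22*(-2) - 60 = -44 - 60 = -104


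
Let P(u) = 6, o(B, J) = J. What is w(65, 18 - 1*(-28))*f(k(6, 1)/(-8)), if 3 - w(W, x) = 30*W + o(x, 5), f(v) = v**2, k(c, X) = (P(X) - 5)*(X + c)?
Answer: -2989/2 ≈ -1494.5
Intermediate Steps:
k(c, X) = X + c (k(c, X) = (6 - 5)*(X + c) = 1*(X + c) = X + c)
w(W, x) = -2 - 30*W (w(W, x) = 3 - (30*W + 5) = 3 - (5 + 30*W) = 3 + (-5 - 30*W) = -2 - 30*W)
w(65, 18 - 1*(-28))*f(k(6, 1)/(-8)) = (-2 - 30*65)*((1 + 6)/(-8))**2 = (-2 - 1950)*(7*(-1/8))**2 = -1952*(-7/8)**2 = -1952*49/64 = -2989/2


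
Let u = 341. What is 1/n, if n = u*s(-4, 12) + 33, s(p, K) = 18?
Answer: 1/6171 ≈ 0.00016205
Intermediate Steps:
n = 6171 (n = 341*18 + 33 = 6138 + 33 = 6171)
1/n = 1/6171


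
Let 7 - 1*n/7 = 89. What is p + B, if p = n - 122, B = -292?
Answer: -988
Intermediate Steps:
n = -574 (n = 49 - 7*89 = 49 - 623 = -574)
p = -696 (p = -574 - 122 = -696)
p + B = -696 - 292 = -988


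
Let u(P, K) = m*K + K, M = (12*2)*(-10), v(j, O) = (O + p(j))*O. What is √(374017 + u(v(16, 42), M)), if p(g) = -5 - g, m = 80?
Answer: √354577 ≈ 595.46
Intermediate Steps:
v(j, O) = O*(-5 + O - j) (v(j, O) = (O + (-5 - j))*O = (-5 + O - j)*O = O*(-5 + O - j))
M = -240 (M = 24*(-10) = -240)
u(P, K) = 81*K (u(P, K) = 80*K + K = 81*K)
√(374017 + u(v(16, 42), M)) = √(374017 + 81*(-240)) = √(374017 - 19440) = √354577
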